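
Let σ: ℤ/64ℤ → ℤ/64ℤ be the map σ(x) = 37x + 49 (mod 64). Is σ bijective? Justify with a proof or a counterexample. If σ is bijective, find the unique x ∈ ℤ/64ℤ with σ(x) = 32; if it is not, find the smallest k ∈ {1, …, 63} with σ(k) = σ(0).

3

By definition, σ is injective when σ(a) = σ(b) forces a = b.
If σ(a) = σ(b), then 37a ≡ 37b (mod 64). Because gcd(37, 64) = 1, we may cancel 37 to get a ≡ b (mod 64).
We now compute 37⁻¹ mod 64 explicitly. Euclid's algorithm: 64 = 1·37 + 27, 37 = 1·27 + 10, 27 = 2·10 + 7, 10 = 1·7 + 3, 7 = 2·3 + 1; back-substituting gives 1 = 45·37 − 26·64, so 37⁻¹ ≡ 45 (mod 64).
Then y ↦ 45(y − 49) is a two-sided inverse to σ, so every y ∈ ℤ/64ℤ has a preimage.
Therefore σ is bijective.
Since σ is bijective, we compute σ⁻¹(32): solve 37x + 49 ≡ 32 (mod 64), i.e. 37x ≡ 47 (mod 64).
Multiplying by 37⁻¹ = 45 gives x ≡ 45·47 = 2115 = 33·64 + 3 ≡ 3 (mod 64).
Check: σ(3) = 37·3 + 49 = 160 = 2·64 + 32 ≡ 32 (mod 64).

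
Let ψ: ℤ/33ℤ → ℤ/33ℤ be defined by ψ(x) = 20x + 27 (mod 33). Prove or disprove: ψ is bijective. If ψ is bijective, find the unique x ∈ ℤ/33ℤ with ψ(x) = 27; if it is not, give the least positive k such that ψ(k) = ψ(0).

0

Recall: ψ is injective if ψ(u) = ψ(v) implies u = v.
If ψ(u) = ψ(v), then 20u ≡ 20v (mod 33). Because gcd(20, 33) = 1, we may cancel 20 to get u ≡ v (mod 33).
We now compute 20⁻¹ mod 33 explicitly. Euclid's algorithm: 33 = 1·20 + 13, 20 = 1·13 + 7, 13 = 1·7 + 6, 7 = 1·6 + 1; back-substituting gives 1 = 5·20 − 3·33, so 20⁻¹ ≡ 5 (mod 33).
For any y ∈ ℤ/33ℤ, x = 5(y − 27) mod 33 satisfies ψ(x) = 20·5(y − 27) + 27 ≡ y (since 20·5 ≡ 1 mod 33). So every y has a preimage.
Hence ψ is bijective.
Since ψ is bijective, we compute ψ⁻¹(27): solve 20x + 27 ≡ 27 (mod 33), i.e. 20x ≡ 0 (mod 33).
Multiplying by 20⁻¹ = 5 gives x ≡ 5·0 = 0 ≡ 0 (mod 33).
Check: ψ(0) = 20·0 + 27 = 27 ≡ 27 (mod 33).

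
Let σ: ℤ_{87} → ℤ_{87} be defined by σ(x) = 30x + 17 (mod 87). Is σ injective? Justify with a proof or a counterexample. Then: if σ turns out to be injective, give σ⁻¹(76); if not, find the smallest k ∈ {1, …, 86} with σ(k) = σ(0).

29

By definition, σ is injective if σ(u) = σ(v) implies u = v.
We have gcd(30, 87) = 3 > 1. Taking u = 0 and v = 29: σ(0) = 17 and σ(29) = 30·29 + 17 = 887 ≡ 17 (mod 87).
So σ(0) = σ(29) while 0 ≠ 29, so σ is not injective.
Since σ is not injective, we find the least positive k with σ(k) = σ(0): this means 30k ≡ 0 (mod 87), i.e. 87 ∣ 30k. Since gcd(30, 87) = 3, dividing through by 3 this holds exactly when 29 ∣ 10k, and as gcd(10, 29) = 1, exactly when 29 ∣ k.
The smallest positive such k is 29.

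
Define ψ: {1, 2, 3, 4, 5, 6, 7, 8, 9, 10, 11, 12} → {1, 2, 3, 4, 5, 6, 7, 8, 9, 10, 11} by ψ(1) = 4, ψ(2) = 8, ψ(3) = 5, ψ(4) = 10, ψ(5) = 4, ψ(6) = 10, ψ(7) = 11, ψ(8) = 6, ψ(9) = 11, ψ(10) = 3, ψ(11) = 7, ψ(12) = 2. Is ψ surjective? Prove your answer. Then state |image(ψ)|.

9

No element maps to 1, so ψ is not surjective.
The image of ψ is {2, 3, 4, 5, 6, 7, 8, 10, 11}, which has 9 elements.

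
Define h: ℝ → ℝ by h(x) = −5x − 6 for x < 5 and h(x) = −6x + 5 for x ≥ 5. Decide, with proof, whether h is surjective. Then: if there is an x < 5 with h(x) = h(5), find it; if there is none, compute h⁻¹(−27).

Both pieces are strictly decreasing (slopes −5 and −6), so each is injective on its own interval.
The left piece maps (−∞, 5) onto (−31, ∞); the right piece maps [5, ∞) onto (−∞, −25].
The union (−31, ∞) ∪ (−∞, −25] covers ℝ, so h is surjective.
For the follow-up: the images overlap, so an x < 5 with h(x) = h(5) exists. h(5) = −25; solving −5x − 6 = −25 for x < 5 gives x = (−25 + 6)/(−5) = 19/5.

19/5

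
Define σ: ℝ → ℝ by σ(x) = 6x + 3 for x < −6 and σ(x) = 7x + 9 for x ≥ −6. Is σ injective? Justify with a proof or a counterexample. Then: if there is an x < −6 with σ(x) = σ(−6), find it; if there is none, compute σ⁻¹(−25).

Both pieces are strictly increasing (slopes 6 and 7), so each is injective on its own interval.
The left piece maps (−∞, −6) onto (−∞, −33); the right piece maps [−6, ∞) onto [−33, ∞).
These images are disjoint, so no value is attained by both pieces. Thus σ is injective.
Because the two images are disjoint, no x < −6 has σ(x) = σ(−6), so we compute σ⁻¹(−25): −25 lies in [−33, ∞), so solve 7x + 9 = −25: x = (−25 − 9)/7 = −34/7.

-34/7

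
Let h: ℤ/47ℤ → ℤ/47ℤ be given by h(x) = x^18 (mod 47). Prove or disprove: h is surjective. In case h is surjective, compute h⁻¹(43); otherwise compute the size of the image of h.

24

h(23): Repeated squaring mod 47: 23^1 ≡ 23, 23^2 ≡ 23² = 529 ≡ 12, 23^4 ≡ 12² = 144 ≡ 3, 23^8 ≡ 3² = 9, 23^16 ≡ 9² = 81 ≡ 34. Since 18 = 16 + 2, 23^18 ≡ 34·12: 34·12 = 408 ≡ 32. So 23^18 ≡ 32 (mod 47).
h(24): Repeated squaring mod 47: 24^1 ≡ 24, 24^2 ≡ 24² = 576 ≡ 12, 24^4 ≡ 12² = 144 ≡ 3, 24^8 ≡ 3² = 9, 24^16 ≡ 9² = 81 ≡ 34. Since 18 = 16 + 2, 24^18 ≡ 34·12: 34·12 = 408 ≡ 32. So 24^18 ≡ 32 (mod 47).
So h(23) = h(24) = 32 while 23 ≠ 24, therefore h is not injective.
A non-injective map from the 47-element set ℤ/47ℤ to itself takes at most 46 distinct values, so it cannot be surjective. Hence h is not surjective.
Since h is not surjective, we determine |image(h)|. Computing x^18 mod 47 for each x (by repeated squaring, reducing mod 47 at every step), the values h(0), h(1), …, h(46) are: 0, 1, 25, 6, 14, 2, 9, 42, 21, 36, 3, 34, 37, 27, 16, 12, 8, 18, 7, 24, 28, 17, 4, 32, 32, 4, 17, 28, 24, 7, 18, 8, 12, 16, 27, 37, 34, 3, 36, 21, 42, 9, 2, 14, 6, 25, 1.
The distinct values are {0, 1, 2, 3, 4, 6, 7, 8, 9, 12, 14, 16, 17, 18, 21, 24, 25, 27, 28, 32, 34, 36, 37, 42}; there are 24 of them.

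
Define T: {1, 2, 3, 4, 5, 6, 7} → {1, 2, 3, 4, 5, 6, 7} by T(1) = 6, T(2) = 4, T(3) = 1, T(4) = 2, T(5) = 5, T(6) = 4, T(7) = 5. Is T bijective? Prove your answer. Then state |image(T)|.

T(2) = 4 = T(6) with 2 ≠ 6, so T is not injective, hence not bijective.
The image of T is {1, 2, 4, 5, 6}, which has 5 elements.

5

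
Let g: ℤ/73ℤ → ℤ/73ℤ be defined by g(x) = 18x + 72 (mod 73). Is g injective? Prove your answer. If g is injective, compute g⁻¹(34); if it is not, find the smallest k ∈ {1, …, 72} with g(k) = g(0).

6

If g(s) = g(t), then 18s ≡ 18t (mod 73). Because gcd(18, 73) = 1, we may cancel 18 to get s ≡ t (mod 73).
Thus g is injective.
We now compute 18⁻¹ mod 73 explicitly. Euclid's algorithm: 73 = 4·18 + 1; back-substituting gives 1 = 69·18 − 17·73, so 18⁻¹ ≡ 69 (mod 73).
Since g is injective, we find g⁻¹(34): we need 18x ≡ 34 − 72 ≡ 35 (mod 73). Using 18⁻¹ = 69: x ≡ 69·35 = 2415 = 33·73 + 6, so x = 6.
Check: g(6) = 18·6 + 72 = 180 = 2·73 + 34 ≡ 34 (mod 73).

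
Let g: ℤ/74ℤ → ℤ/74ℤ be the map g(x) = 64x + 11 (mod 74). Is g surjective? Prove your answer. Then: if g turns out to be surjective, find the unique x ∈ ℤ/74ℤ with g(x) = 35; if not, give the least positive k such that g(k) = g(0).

37

Recall: g is surjective if every y in the codomain equals g(x) for some x in the domain.
Since gcd(64, 74) = 2, we have 64x ≡ 0 (mod 2) for all x, so g(x) ≡ 1 (mod 2).
But 0 ≢ 1 (mod 2), so 0 ∈ ℤ/74ℤ has no preimage. Thus g is not surjective.
Since g is not surjective, we find the least positive k with g(k) = g(0): this means 64k ≡ 0 (mod 74), i.e. 74 ∣ 64k. Since gcd(64, 74) = 2, dividing through by 2 this holds exactly when 37 ∣ 32k, and as gcd(32, 37) = 1, exactly when 37 ∣ k.
The smallest positive such k is 37.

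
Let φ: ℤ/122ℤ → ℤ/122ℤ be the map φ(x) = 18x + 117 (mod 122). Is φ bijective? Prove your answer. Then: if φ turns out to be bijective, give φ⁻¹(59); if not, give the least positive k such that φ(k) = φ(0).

Recall that φ is injective if φ(s) = φ(t) implies s = t.
We have gcd(18, 122) = 2 > 1. Taking s = 0 and t = 61: φ(0) = 117 and φ(61) = 18·61 + 117 = 1215 ≡ 117 (mod 122).
So φ(0) = φ(61) while 0 ≠ 61, hence φ is not injective, hence not bijective.
Since φ is not bijective, we find the least positive k with φ(k) = φ(0): this means 18k ≡ 0 (mod 122), i.e. 122 ∣ 18k. Since gcd(18, 122) = 2, dividing through by 2 this holds exactly when 61 ∣ 9k, and as gcd(9, 61) = 1, exactly when 61 ∣ k.
The smallest positive such k is 61.

61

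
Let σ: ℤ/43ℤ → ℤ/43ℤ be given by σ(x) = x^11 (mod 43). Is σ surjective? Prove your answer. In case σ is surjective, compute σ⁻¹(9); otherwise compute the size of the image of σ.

38

Since 43 is prime, the nonzero elements of ℤ/43ℤ form a cyclic group of order 42.
As gcd(11, 42) = 1, raising to the 11th power is a bijection on this group: if u^11 ≡ v^11 then (uv^{−1})^11 = 1, and the only element of order dividing gcd(11, 42) = 1 is 1, so u = v.
With σ(0) = 0 this makes σ injective on all of ℤ/43ℤ, hence bijective (finite equal-size domain and codomain). In particular σ is surjective.
Since σ is surjective, we find the preimage of 9. The inverse of x ↦ x^11 on (ℤ/43ℤ)^× is x ↦ x^23, because 11·23 = 253 = 6·42 + 1 ≡ 1 (mod 42) and x^{42} = 1 for x ≠ 0 (Fermat). So σ⁻¹(9) = 9^23 mod 43.
Repeated squaring mod 43: 9^1 ≡ 9, 9^2 ≡ 9² = 81 ≡ 38, 9^4 ≡ 38² = 1444 ≡ 25, 9^8 ≡ 25² = 625 ≡ 23, 9^16 ≡ 23² = 529 ≡ 13. Since 23 = 16 + 4 + 2 + 1, 9^23 ≡ 13·25·38·9: 13·25 = 325 ≡ 24, then 24·38 = 912 ≡ 9, then 9·9 = 81 ≡ 38. So 9^23 ≡ 38 (mod 43).
Hence σ⁻¹(9) = 38.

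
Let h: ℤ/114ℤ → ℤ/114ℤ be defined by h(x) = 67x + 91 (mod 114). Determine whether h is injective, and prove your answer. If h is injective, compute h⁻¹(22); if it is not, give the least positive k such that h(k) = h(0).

33

If h(a) = h(b), then 67a ≡ 67b (mod 114). Because gcd(67, 114) = 1, we may cancel 67 to get a ≡ b (mod 114).
Therefore h is injective.
We now compute 67⁻¹ mod 114 explicitly. Euclid's algorithm: 114 = 1·67 + 47, 67 = 1·47 + 20, 47 = 2·20 + 7, 20 = 2·7 + 6, 7 = 1·6 + 1; back-substituting gives 1 = 97·67 − 57·114, so 67⁻¹ ≡ 97 (mod 114).
Since h is injective, we compute h⁻¹(22): solve 67x + 91 ≡ 22 (mod 114), i.e. 67x ≡ 45 (mod 114).
Multiplying by 67⁻¹ = 97 gives x ≡ 97·45 = 4365 = 38·114 + 33 ≡ 33 (mod 114).
Check: h(33) = 67·33 + 91 = 2302 = 20·114 + 22 ≡ 22 (mod 114).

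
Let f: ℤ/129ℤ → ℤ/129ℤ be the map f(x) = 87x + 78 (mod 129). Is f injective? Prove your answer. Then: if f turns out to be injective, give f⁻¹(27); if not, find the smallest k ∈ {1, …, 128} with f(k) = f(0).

43

By definition, injectivity means: for all x_1, x_2 in the domain, f(x_1) = f(x_2) implies x_1 = x_2.
We have gcd(87, 129) = 3 > 1. Taking x_1 = 0 and x_2 = 43: f(0) = 78 and f(43) = 87·43 + 78 = 3819 ≡ 78 (mod 129).
So f(0) = f(43) while 0 ≠ 43, hence f is not injective.
Since f is not injective, we find the least positive k with f(k) = f(0): this means 87k ≡ 0 (mod 129), i.e. 129 ∣ 87k. Since gcd(87, 129) = 3, dividing through by 3 this holds exactly when 43 ∣ 29k, and as gcd(29, 43) = 1, exactly when 43 ∣ k.
The smallest positive such k is 43.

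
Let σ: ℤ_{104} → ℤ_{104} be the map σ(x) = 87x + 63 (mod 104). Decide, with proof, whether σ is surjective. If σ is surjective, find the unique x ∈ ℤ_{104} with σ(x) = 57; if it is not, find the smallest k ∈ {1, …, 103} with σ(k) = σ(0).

Recall that σ is surjective if every y in the codomain equals σ(x) for some x in the domain.
Since gcd(87, 104) = 1, 87 is invertible modulo 104. Euclid's algorithm: 104 = 1·87 + 17, 87 = 5·17 + 2, 17 = 8·2 + 1; back-substituting gives 1 = 55·87 − 46·104, so 87⁻¹ ≡ 55 (mod 104).
For any y ∈ ℤ_{104}, x = 55(y − 63) mod 104 satisfies σ(x) = 87·55(y − 63) + 63 ≡ y (since 87·55 ≡ 1 mod 104). So every y has a preimage.
Hence σ is surjective.
Since σ is surjective, we find σ⁻¹(57): we need 87x ≡ 57 − 63 ≡ 98 (mod 104). Using 87⁻¹ = 55: x ≡ 55·98 = 5390 = 51·104 + 86, so x = 86.
Check: σ(86) = 87·86 + 63 = 7545 = 72·104 + 57 ≡ 57 (mod 104).

86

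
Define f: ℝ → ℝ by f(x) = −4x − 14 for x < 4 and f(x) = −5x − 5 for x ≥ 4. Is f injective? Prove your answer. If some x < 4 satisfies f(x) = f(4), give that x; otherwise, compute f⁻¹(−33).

11/4

Both pieces are strictly decreasing (slopes −4 and −5), so each is injective on its own interval.
The left piece maps (−∞, 4) onto (−30, ∞); the right piece maps [4, ∞) onto (−∞, −25].
These images overlap. In particular f(4) = −25 (right piece), and solving −4x − 14 = −25 on the left piece gives x = 11/4 < 4.
So f(11/4) = f(4) with 11/4 ≠ 4, and f is not injective. This x = 11/4 is the requested value below 4.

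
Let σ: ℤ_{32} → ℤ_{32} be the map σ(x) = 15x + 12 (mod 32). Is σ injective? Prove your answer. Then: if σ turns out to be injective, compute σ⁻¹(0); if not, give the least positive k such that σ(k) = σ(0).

12

If σ(s) = σ(t), then 15s ≡ 15t (mod 32). Because gcd(15, 32) = 1, we may cancel 15 to get s ≡ t (mod 32).
Therefore σ is injective.
We now compute 15⁻¹ mod 32 explicitly. Euclid's algorithm: 32 = 2·15 + 2, 15 = 7·2 + 1; back-substituting gives 1 = 15·15 − 7·32, so 15⁻¹ ≡ 15 (mod 32).
Since σ is injective, we find σ⁻¹(0): we need 15x ≡ 0 − 12 ≡ 20 (mod 32). Using 15⁻¹ = 15: x ≡ 15·20 = 300 = 9·32 + 12, so x = 12.
Check: σ(12) = 15·12 + 12 = 192 = 6·32 + 0 ≡ 0 (mod 32).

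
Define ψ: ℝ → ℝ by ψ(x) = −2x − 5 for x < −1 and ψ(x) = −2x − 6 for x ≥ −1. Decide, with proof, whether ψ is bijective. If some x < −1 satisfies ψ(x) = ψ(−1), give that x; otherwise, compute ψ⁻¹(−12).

Both pieces are strictly decreasing (slopes −2 and −2), so each is injective on its own interval.
The left piece maps (−∞, −1) onto (−3, ∞); the right piece maps [−1, ∞) onto (−∞, −4].
The images leave a gap (−3 has no preimage), so ψ is not surjective, hence not bijective.
Because the two images are disjoint, no x < −1 has ψ(x) = ψ(−1), so we compute ψ⁻¹(−12): −12 lies in (−∞, −4], so solve −2x − 6 = −12: x = (−12 + 6)/(−2) = 3.

3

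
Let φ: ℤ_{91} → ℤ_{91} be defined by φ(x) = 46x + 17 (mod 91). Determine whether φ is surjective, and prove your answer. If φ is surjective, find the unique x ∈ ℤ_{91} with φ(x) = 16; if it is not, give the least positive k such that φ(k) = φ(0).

89

Since gcd(46, 91) = 1, 46 is invertible modulo 91. Euclid's algorithm: 91 = 1·46 + 45, 46 = 1·45 + 1; back-substituting gives 1 = 2·46 − 1·91, so 46⁻¹ ≡ 2 (mod 91).
Then y ↦ 2(y − 17) is a two-sided inverse to φ, so every y ∈ ℤ_{91} has a preimage.
So φ is surjective.
Since φ is surjective, we find φ⁻¹(16): we need 46x ≡ 16 − 17 ≡ 90 (mod 91). Using 46⁻¹ = 2: x ≡ 2·90 = 180 = 1·91 + 89, so x = 89.
Check: φ(89) = 46·89 + 17 = 4111 = 45·91 + 16 ≡ 16 (mod 91).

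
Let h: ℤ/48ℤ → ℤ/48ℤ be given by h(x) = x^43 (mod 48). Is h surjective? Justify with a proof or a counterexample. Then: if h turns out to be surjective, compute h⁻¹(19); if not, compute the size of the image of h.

h(0) = 0^43 = 0.
h(6): Repeated squaring mod 48: 6^1 ≡ 6, 6^2 ≡ 6² = 36, 6^4 ≡ 36² = 1296 ≡ 0, 6^8 ≡ 0² = 0, 6^16 ≡ 0² = 0, 6^32 ≡ 0² = 0. Since 43 = 32 + 8 + 2 + 1, 6^43 ≡ 0·0·36·6: 0·0 = 0, then 0·36 = 0, then 0·6 = 0. So 6^43 ≡ 0 (mod 48).
So h(0) = h(6) = 0 while 0 ≠ 6, hence h is not injective.
A non-injective map from the 48-element set ℤ/48ℤ to itself takes at most 47 distinct values, so it cannot be surjective. Therefore h is not surjective.
Since h is not surjective, we determine |image(h)|. Computing x^43 mod 48 for each x (by repeated squaring, reducing mod 48 at every step), the values h(0), h(1), …, h(47) are: 0, 1, 32, 27, 16, 29, 0, 7, 32, 9, 16, 35, 0, 37, 32, 15, 16, 17, 0, 43, 32, 45, 16, 23, 0, 25, 32, 3, 16, 5, 0, 31, 32, 33, 16, 11, 0, 13, 32, 39, 16, 41, 0, 19, 32, 21, 16, 47.
The distinct values are {0, 1, 3, 5, 7, 9, 11, 13, 15, 16, 17, 19, 21, 23, 25, 27, 29, 31, 32, 33, 35, 37, 39, 41, 43, 45, 47}; there are 27 of them.

27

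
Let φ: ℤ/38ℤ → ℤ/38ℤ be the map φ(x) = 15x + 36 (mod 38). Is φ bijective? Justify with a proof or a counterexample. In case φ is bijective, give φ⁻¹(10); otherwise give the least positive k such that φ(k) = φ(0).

Recall that injectivity means: for all x_1, x_2 in the domain, φ(x_1) = φ(x_2) implies x_1 = x_2.
If φ(x_1) = φ(x_2), then 15x_1 ≡ 15x_2 (mod 38). Because gcd(15, 38) = 1, we may cancel 15 to get x_1 ≡ x_2 (mod 38).
We now compute 15⁻¹ mod 38 explicitly. Euclid's algorithm: 38 = 2·15 + 8, 15 = 1·8 + 7, 8 = 1·7 + 1; back-substituting gives 1 = 33·15 − 13·38, so 15⁻¹ ≡ 33 (mod 38).
For any y ∈ ℤ/38ℤ, x = 33(y − 36) mod 38 satisfies φ(x) = 15·33(y − 36) + 36 ≡ y (since 15·33 ≡ 1 mod 38). So every y has a preimage.
So φ is bijective.
Since φ is bijective, we compute φ⁻¹(10): solve 15x + 36 ≡ 10 (mod 38), i.e. 15x ≡ 12 (mod 38).
Multiplying by 15⁻¹ = 33 gives x ≡ 33·12 = 396 = 10·38 + 16 ≡ 16 (mod 38).
Check: φ(16) = 15·16 + 36 = 276 = 7·38 + 10 ≡ 10 (mod 38).

16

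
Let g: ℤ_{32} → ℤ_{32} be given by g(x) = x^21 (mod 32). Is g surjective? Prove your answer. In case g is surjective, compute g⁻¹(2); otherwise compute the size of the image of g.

g(0) = 0^21 = 0.
g(2): Repeated squaring mod 32: 2^1 ≡ 2, 2^2 ≡ 2² = 4, 2^4 ≡ 4² = 16, 2^8 ≡ 16² = 256 ≡ 0, 2^16 ≡ 0² = 0. Since 21 = 16 + 4 + 1, 2^21 ≡ 0·16·2: 0·16 = 0, then 0·2 = 0. So 2^21 ≡ 0 (mod 32).
So g(0) = g(2) = 0 while 0 ≠ 2, so g is not injective.
A non-injective map from the 32-element set ℤ_{32} to itself takes at most 31 distinct values, so it cannot be surjective. Therefore g is not surjective.
Since g is not surjective, we determine |image(g)|. Computing x^21 mod 32 for each x (by repeated squaring, reducing mod 32 at every step), the values g(0), g(1), …, g(31) are: 0, 1, 0, 19, 0, 21, 0, 7, 0, 9, 0, 27, 0, 29, 0, 15, 0, 17, 0, 3, 0, 5, 0, 23, 0, 25, 0, 11, 0, 13, 0, 31.
The distinct values are {0, 1, 3, 5, 7, 9, 11, 13, 15, 17, 19, 21, 23, 25, 27, 29, 31}; there are 17 of them.

17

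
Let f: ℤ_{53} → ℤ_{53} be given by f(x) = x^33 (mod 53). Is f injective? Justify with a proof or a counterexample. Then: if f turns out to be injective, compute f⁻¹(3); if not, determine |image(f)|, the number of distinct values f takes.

48

Since 53 is prime, the nonzero elements of ℤ_{53} form a cyclic group of order 52.
As gcd(33, 52) = 1, raising to the 33rd power is a bijection on this group: if s^33 ≡ t^33 then (st^{−1})^33 = 1, and the only element of order dividing gcd(33, 52) = 1 is 1, so s = t.
With f(0) = 0 this makes f injective on all of ℤ_{53}, hence bijective (finite equal-size domain and codomain). In particular f is injective.
Since f is injective, we find the preimage of 3. The inverse of x ↦ x^33 on (ℤ_{53})^× is x ↦ x^41, because 33·41 = 1353 = 26·52 + 1 ≡ 1 (mod 52) and x^{52} = 1 for x ≠ 0 (Fermat). So f⁻¹(3) = 3^41 mod 53.
Repeated squaring mod 53: 3^1 ≡ 3, 3^2 ≡ 3² = 9, 3^4 ≡ 9² = 81 ≡ 28, 3^8 ≡ 28² = 784 ≡ 42, 3^16 ≡ 42² = 1764 ≡ 15, 3^32 ≡ 15² = 225 ≡ 13. Since 41 = 32 + 8 + 1, 3^41 ≡ 13·42·3: 13·42 = 546 ≡ 16, then 16·3 = 48. So 3^41 ≡ 48 (mod 53).
Hence f⁻¹(3) = 48.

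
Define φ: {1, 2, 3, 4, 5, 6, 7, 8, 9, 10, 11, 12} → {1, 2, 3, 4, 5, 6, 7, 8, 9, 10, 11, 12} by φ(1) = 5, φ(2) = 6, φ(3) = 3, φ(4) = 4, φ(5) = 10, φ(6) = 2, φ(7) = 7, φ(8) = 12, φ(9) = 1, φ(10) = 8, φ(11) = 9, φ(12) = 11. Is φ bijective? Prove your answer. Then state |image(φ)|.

The values 5, 6, 3, 4, 10, 2, 7, 12, 1, 8, 9, 11 are a permutation of {1, 2, 3, 4, 5, 6, 7, 8, 9, 10, 11, 12}: each element appears exactly once.
So φ is injective and surjective, hence bijective.
The image of φ is {1, 2, 3, 4, 5, 6, 7, 8, 9, 10, 11, 12}, which has 12 elements.

12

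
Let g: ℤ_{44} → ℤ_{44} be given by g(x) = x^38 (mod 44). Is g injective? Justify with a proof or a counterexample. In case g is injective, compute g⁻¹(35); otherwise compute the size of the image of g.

g(10): Repeated squaring mod 44: 10^1 ≡ 10, 10^2 ≡ 10² = 100 ≡ 12, 10^4 ≡ 12² = 144 ≡ 12, 10^8 ≡ 12² = 144 ≡ 12, 10^16 ≡ 12² = 144 ≡ 12, 10^32 ≡ 12² = 144 ≡ 12. Since 38 = 32 + 4 + 2, 10^38 ≡ 12·12·12: 12·12 = 144 ≡ 12, then 12·12 = 144 ≡ 12. So 10^38 ≡ 12 (mod 44).
g(12): Repeated squaring mod 44: 12^1 ≡ 12, 12^2 ≡ 12² = 144 ≡ 12, 12^4 ≡ 12² = 144 ≡ 12, 12^8 ≡ 12² = 144 ≡ 12, 12^16 ≡ 12² = 144 ≡ 12, 12^32 ≡ 12² = 144 ≡ 12. Since 38 = 32 + 4 + 2, 12^38 ≡ 12·12·12: 12·12 = 144 ≡ 12, then 12·12 = 144 ≡ 12. So 12^38 ≡ 12 (mod 44).
So g(10) = g(12) = 12 while 10 ≠ 12, hence g is not injective.
Since g is not injective, we determine |image(g)|. Computing x^38 mod 44 for each x (by repeated squaring, reducing mod 44 at every step), the values g(0), g(1), …, g(43) are: 0, 1, 36, 5, 20, 37, 4, 9, 16, 25, 12, 33, 12, 25, 16, 9, 4, 37, 20, 5, 36, 1, 0, 1, 36, 5, 20, 37, 4, 9, 16, 25, 12, 33, 12, 25, 16, 9, 4, 37, 20, 5, 36, 1.
The distinct values are {0, 1, 4, 5, 9, 12, 16, 20, 25, 33, 36, 37}; there are 12 of them.

12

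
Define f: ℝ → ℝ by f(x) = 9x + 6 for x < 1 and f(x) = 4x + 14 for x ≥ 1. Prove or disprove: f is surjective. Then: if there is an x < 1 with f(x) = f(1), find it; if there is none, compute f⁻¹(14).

8/9

Both pieces are strictly increasing (slopes 9 and 4), so each is injective on its own interval.
The left piece maps (−∞, 1) onto (−∞, 15); the right piece maps [1, ∞) onto [18, ∞).
The union (−∞, 15) ∪ [18, ∞) omits the interval between 15 and 18; in particular 15 has no preimage. So f is not surjective.
Because the two images are disjoint, no x < 1 has f(x) = f(1), so we compute f⁻¹(14): 14 lies in (−∞, 15), so solve 9x + 6 = 14: x = (14 − 6)/9 = 8/9.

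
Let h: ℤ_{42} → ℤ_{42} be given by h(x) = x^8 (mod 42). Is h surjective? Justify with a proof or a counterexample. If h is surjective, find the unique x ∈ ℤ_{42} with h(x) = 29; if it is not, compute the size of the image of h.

h(4): Repeated squaring mod 42: 4^1 ≡ 4, 4^2 ≡ 4² = 16, 4^4 ≡ 16² = 256 ≡ 4, 4^8 ≡ 4² = 16. So 4^8 ≡ 16 (mod 42).
h(10): Repeated squaring mod 42: 10^1 ≡ 10, 10^2 ≡ 10² = 100 ≡ 16, 10^4 ≡ 16² = 256 ≡ 4, 10^8 ≡ 4² = 16. So 10^8 ≡ 16 (mod 42).
So h(4) = h(10) = 16 while 4 ≠ 10, thus h is not injective.
A non-injective map from the 42-element set ℤ_{42} to itself takes at most 41 distinct values, so it cannot be surjective. Hence h is not surjective.
Since h is not surjective, we determine |image(h)|. Computing x^8 mod 42 for each x (by repeated squaring, reducing mod 42 at every step), the values h(0), h(1), …, h(41) are: 0, 1, 4, 9, 16, 25, 36, 7, 22, 39, 16, 37, 18, 1, 28, 15, 4, 37, 30, 25, 22, 21, 22, 25, 30, 37, 4, 15, 28, 1, 18, 37, 16, 39, 22, 7, 36, 25, 16, 9, 4, 1.
The distinct values are {0, 1, 4, 7, 9, 15, 16, 18, 21, 22, 25, 28, 30, 36, 37, 39}; there are 16 of them.

16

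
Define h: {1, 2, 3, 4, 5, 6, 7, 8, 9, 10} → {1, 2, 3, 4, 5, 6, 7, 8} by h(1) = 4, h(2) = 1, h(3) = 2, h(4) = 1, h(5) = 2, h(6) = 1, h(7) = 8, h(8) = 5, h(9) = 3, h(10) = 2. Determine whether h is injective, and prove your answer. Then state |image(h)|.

6

h(2) = 1 = h(4) with 2 ≠ 4, so h is not injective.
The image of h is {1, 2, 3, 4, 5, 8}, which has 6 elements.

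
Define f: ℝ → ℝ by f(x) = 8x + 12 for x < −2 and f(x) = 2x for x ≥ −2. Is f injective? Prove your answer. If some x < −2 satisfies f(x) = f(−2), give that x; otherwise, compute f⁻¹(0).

0

Both pieces are strictly increasing (slopes 8 and 2), so each is injective on its own interval.
The left piece maps (−∞, −2) onto (−∞, −4); the right piece maps [−2, ∞) onto [−4, ∞).
These images are disjoint, so no value is attained by both pieces. So f is injective.
Because the two images are disjoint, no x < −2 has f(x) = f(−2), so we compute f⁻¹(0): 0 lies in [−4, ∞), so solve 2x = 0: x = (0 − 0)/2 = 0.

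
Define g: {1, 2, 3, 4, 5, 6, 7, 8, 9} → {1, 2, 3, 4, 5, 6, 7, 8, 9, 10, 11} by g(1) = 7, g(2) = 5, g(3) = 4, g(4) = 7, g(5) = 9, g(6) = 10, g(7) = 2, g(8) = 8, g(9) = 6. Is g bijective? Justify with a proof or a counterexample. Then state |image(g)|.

g(1) = 7 = g(4) with 1 ≠ 4, so g is not injective, hence not bijective.
The image of g is {2, 4, 5, 6, 7, 8, 9, 10}, which has 8 elements.

8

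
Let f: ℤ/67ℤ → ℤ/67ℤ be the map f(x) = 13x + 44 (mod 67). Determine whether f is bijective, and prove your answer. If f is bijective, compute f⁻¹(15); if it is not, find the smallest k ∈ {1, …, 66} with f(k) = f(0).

Recall: injectivity means: for all s, t in the domain, f(s) = f(t) implies s = t.
If f(s) = f(t), then 13s ≡ 13t (mod 67). Because gcd(13, 67) = 1, we may cancel 13 to get s ≡ t (mod 67).
We now compute 13⁻¹ mod 67 explicitly. Euclid's algorithm: 67 = 5·13 + 2, 13 = 6·2 + 1; back-substituting gives 1 = 31·13 − 6·67, so 13⁻¹ ≡ 31 (mod 67).
Then y ↦ 31(y − 44) is a two-sided inverse to f, so every y ∈ ℤ/67ℤ has a preimage.
Hence f is bijective.
Since f is bijective, we compute f⁻¹(15): solve 13x + 44 ≡ 15 (mod 67), i.e. 13x ≡ 38 (mod 67).
Multiplying by 13⁻¹ = 31 gives x ≡ 31·38 = 1178 = 17·67 + 39 ≡ 39 (mod 67).
Check: f(39) = 13·39 + 44 = 551 = 8·67 + 15 ≡ 15 (mod 67).

39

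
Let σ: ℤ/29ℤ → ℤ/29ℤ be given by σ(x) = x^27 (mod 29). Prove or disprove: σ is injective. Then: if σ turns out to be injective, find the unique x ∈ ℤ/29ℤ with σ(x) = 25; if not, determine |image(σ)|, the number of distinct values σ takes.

Since 29 is prime, the nonzero elements of ℤ/29ℤ form a cyclic group of order 28.
As gcd(27, 28) = 1, raising to the 27th power is a bijection on this group: if s^27 ≡ t^27 then (st^{−1})^27 = 1, and the only element of order dividing gcd(27, 28) = 1 is 1, so s = t.
With σ(0) = 0 this makes σ injective on all of ℤ/29ℤ, hence bijective (finite equal-size domain and codomain). In particular σ is injective.
Since σ is injective, we find the preimage of 25. The inverse of x ↦ x^27 on (ℤ/29ℤ)^× is x ↦ x^27, because 27·27 = 729 = 26·28 + 1 ≡ 1 (mod 28) and x^{28} = 1 for x ≠ 0 (Fermat). So σ⁻¹(25) = 25^27 mod 29.
Repeated squaring mod 29: 25^1 ≡ 25, 25^2 ≡ 25² = 625 ≡ 16, 25^4 ≡ 16² = 256 ≡ 24, 25^8 ≡ 24² = 576 ≡ 25, 25^16 ≡ 25² = 625 ≡ 16. Since 27 = 16 + 8 + 2 + 1, 25^27 ≡ 16·25·16·25: 16·25 = 400 ≡ 23, then 23·16 = 368 ≡ 20, then 20·25 = 500 ≡ 7. So 25^27 ≡ 7 (mod 29).
Hence σ⁻¹(25) = 7.

7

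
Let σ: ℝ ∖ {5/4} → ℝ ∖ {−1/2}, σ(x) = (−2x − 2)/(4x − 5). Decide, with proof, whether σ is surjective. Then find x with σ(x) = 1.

For any y ≠ −1/2, solving y(4x − 5) = −2x − 2 for x gives a well-defined x ≠ 5/4. So σ is surjective.
Solving σ(x) = 1: cross-multiplying gives −2x − 2 = 1(4x − 5), which rearranges to −6x = −3, so x = 1/2.

1/2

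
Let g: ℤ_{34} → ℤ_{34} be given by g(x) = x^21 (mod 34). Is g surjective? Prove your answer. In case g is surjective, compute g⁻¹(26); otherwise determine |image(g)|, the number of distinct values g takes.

8

Computing x^21 mod 34 for each x (by repeated squaring, reducing mod 34 at every step), the values g(0), g(1), …, g(33) are: 0, 1, 32, 5, 4, 31, 24, 11, 26, 25, 6, 27, 20, 13, 12, 19, 16, 17, 18, 15, 22, 21, 14, 7, 28, 9, 8, 23, 10, 3, 30, 29, 2, 33.
Every element of ℤ_{34} appears exactly once in this list, so g is a bijection, and in particular surjective.
Since g is surjective, we read off the preimage of 26 from the same table: g(8) = 26, so g⁻¹(26) = 8.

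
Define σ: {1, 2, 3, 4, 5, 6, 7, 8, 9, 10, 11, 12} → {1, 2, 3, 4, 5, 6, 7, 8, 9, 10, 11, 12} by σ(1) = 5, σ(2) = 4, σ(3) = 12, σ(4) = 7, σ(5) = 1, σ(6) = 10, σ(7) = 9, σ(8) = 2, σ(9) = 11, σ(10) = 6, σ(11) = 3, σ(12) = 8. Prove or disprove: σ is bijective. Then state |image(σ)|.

12

The values 5, 4, 12, 7, 1, 10, 9, 2, 11, 6, 3, 8 are a permutation of {1, 2, 3, 4, 5, 6, 7, 8, 9, 10, 11, 12}: each element appears exactly once.
So σ is injective and surjective, hence bijective.
The image of σ is {1, 2, 3, 4, 5, 6, 7, 8, 9, 10, 11, 12}, which has 12 elements.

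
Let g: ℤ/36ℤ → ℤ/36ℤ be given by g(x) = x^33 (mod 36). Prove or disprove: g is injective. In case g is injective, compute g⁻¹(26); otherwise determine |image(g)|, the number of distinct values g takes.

9

g(0) = 0^33 = 0.
g(6): Repeated squaring mod 36: 6^1 ≡ 6, 6^2 ≡ 6² = 36 ≡ 0, 6^4 ≡ 0² = 0, 6^8 ≡ 0² = 0, 6^16 ≡ 0² = 0, 6^32 ≡ 0² = 0. Since 33 = 32 + 1, 6^33 ≡ 0·6: 0·6 = 0. So 6^33 ≡ 0 (mod 36).
So g(0) = g(6) = 0 while 0 ≠ 6, thus g is not injective.
Since g is not injective, we determine |image(g)|. Computing x^33 mod 36 for each x (by repeated squaring, reducing mod 36 at every step), the values g(0), g(1), …, g(35) are: 0, 1, 8, 27, 28, 17, 0, 19, 8, 9, 28, 35, 0, 1, 8, 27, 28, 17, 0, 19, 8, 9, 28, 35, 0, 1, 8, 27, 28, 17, 0, 19, 8, 9, 28, 35.
The distinct values are {0, 1, 8, 9, 17, 19, 27, 28, 35}; there are 9 of them.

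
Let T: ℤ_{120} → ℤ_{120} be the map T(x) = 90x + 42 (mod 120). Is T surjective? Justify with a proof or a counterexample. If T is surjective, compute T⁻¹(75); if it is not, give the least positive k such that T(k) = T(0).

4

Since gcd(90, 120) = 30, we have 90x ≡ 0 (mod 30) for all x, so T(x) ≡ 12 (mod 30).
But 0 ≢ 12 (mod 30), so 0 ∈ ℤ_{120} has no preimage. Thus T is not surjective.
Since T is not surjective, we find the least positive k with T(k) = T(0): this means 90k ≡ 0 (mod 120), i.e. 120 ∣ 90k. Since gcd(90, 120) = 30, dividing through by 30 this holds exactly when 4 ∣ 3k, and as gcd(3, 4) = 1, exactly when 4 ∣ k.
The smallest positive such k is 4.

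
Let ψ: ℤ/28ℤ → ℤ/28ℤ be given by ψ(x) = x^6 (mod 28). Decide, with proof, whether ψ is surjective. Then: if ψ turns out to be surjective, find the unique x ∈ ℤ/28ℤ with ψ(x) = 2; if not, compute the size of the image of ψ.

ψ(1) = 1^6 = 1.
ψ(3): Repeated squaring mod 28: 3^1 ≡ 3, 3^2 ≡ 3² = 9, 3^4 ≡ 9² = 81 ≡ 25. Since 6 = 4 + 2, 3^6 ≡ 25·9: 25·9 = 225 ≡ 1. So 3^6 ≡ 1 (mod 28).
So ψ(1) = ψ(3) = 1 while 1 ≠ 3, so ψ is not injective.
A non-injective map from the 28-element set ℤ/28ℤ to itself takes at most 27 distinct values, so it cannot be surjective. So ψ is not surjective.
Since ψ is not surjective, we determine |image(ψ)|. Computing x^6 mod 28 for each x (by repeated squaring, reducing mod 28 at every step), the values ψ(0), ψ(1), …, ψ(27) are: 0, 1, 8, 1, 8, 1, 8, 21, 8, 1, 8, 1, 8, 1, 0, 1, 8, 1, 8, 1, 8, 21, 8, 1, 8, 1, 8, 1.
The distinct values are {0, 1, 8, 21}; there are 4 of them.

4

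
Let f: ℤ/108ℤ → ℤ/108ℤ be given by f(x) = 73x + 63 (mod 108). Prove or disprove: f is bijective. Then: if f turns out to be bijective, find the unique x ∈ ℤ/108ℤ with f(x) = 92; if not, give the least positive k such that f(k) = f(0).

Recall: f is injective if f(u) = f(v) implies u = v.
If f(u) = f(v), then 73u ≡ 73v (mod 108). Because gcd(73, 108) = 1, we may cancel 73 to get u ≡ v (mod 108).
We now compute 73⁻¹ mod 108 explicitly. Euclid's algorithm: 108 = 1·73 + 35, 73 = 2·35 + 3, 35 = 11·3 + 2, 3 = 1·2 + 1; back-substituting gives 1 = 37·73 − 25·108, so 73⁻¹ ≡ 37 (mod 108).
For any y ∈ ℤ/108ℤ, x = 37(y − 63) mod 108 satisfies f(x) = 73·37(y − 63) + 63 ≡ y (since 73·37 ≡ 1 mod 108). So every y has a preimage.
Thus f is bijective.
Since f is bijective, we compute f⁻¹(92): solve 73x + 63 ≡ 92 (mod 108), i.e. 73x ≡ 29 (mod 108).
Multiplying by 73⁻¹ = 37 gives x ≡ 37·29 = 1073 = 9·108 + 101 ≡ 101 (mod 108).
Check: f(101) = 73·101 + 63 = 7436 = 68·108 + 92 ≡ 92 (mod 108).

101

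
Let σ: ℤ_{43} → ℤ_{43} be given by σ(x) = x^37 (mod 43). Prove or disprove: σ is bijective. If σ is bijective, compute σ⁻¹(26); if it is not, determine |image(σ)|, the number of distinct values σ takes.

Since 43 is prime, the nonzero elements of ℤ_{43} form a cyclic group of order 42.
As gcd(37, 42) = 1, raising to the 37th power is a bijection on this group: if a^37 ≡ b^37 then (ab^{−1})^37 = 1, and the only element of order dividing gcd(37, 42) = 1 is 1, so a = b.
With σ(0) = 0 this makes σ injective on all of ℤ_{43}, hence bijective (finite equal-size domain and codomain). In particular σ is bijective.
Since σ is bijective, we find the preimage of 26. The inverse of x ↦ x^37 on (ℤ_{43})^× is x ↦ x^25, because 37·25 = 925 = 22·42 + 1 ≡ 1 (mod 42) and x^{42} = 1 for x ≠ 0 (Fermat). So σ⁻¹(26) = 26^25 mod 43.
Repeated squaring mod 43: 26^1 ≡ 26, 26^2 ≡ 26² = 676 ≡ 31, 26^4 ≡ 31² = 961 ≡ 15, 26^8 ≡ 15² = 225 ≡ 10, 26^16 ≡ 10² = 100 ≡ 14. Since 25 = 16 + 8 + 1, 26^25 ≡ 14·10·26: 14·10 = 140 ≡ 11, then 11·26 = 286 ≡ 28. So 26^25 ≡ 28 (mod 43).
Hence σ⁻¹(26) = 28.

28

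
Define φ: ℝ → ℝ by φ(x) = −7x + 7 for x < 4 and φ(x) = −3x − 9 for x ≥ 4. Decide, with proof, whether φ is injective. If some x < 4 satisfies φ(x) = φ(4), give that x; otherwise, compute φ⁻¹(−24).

Both pieces are strictly decreasing (slopes −7 and −3), so each is injective on its own interval.
The left piece maps (−∞, 4) onto (−21, ∞); the right piece maps [4, ∞) onto (−∞, −21].
These images are disjoint, so no value is attained by both pieces. Therefore φ is injective.
Because the two images are disjoint, no x < 4 has φ(x) = φ(4), so we compute φ⁻¹(−24): −24 lies in (−∞, −21], so solve −3x − 9 = −24: x = (−24 + 9)/(−3) = 5.

5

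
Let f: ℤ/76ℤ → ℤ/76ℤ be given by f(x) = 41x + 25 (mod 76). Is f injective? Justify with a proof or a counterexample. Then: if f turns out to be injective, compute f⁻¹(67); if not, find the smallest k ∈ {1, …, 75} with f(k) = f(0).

If f(u) = f(v), then 41u ≡ 41v (mod 76). Because gcd(41, 76) = 1, we may cancel 41 to get u ≡ v (mod 76).
Hence f is injective.
We now compute 41⁻¹ mod 76 explicitly. Euclid's algorithm: 76 = 1·41 + 35, 41 = 1·35 + 6, 35 = 5·6 + 5, 6 = 1·5 + 1; back-substituting gives 1 = 13·41 − 7·76, so 41⁻¹ ≡ 13 (mod 76).
Since f is injective, we compute f⁻¹(67): solve 41x + 25 ≡ 67 (mod 76), i.e. 41x ≡ 42 (mod 76).
Multiplying by 41⁻¹ = 13 gives x ≡ 13·42 = 546 = 7·76 + 14 ≡ 14 (mod 76).
Check: f(14) = 41·14 + 25 = 599 = 7·76 + 67 ≡ 67 (mod 76).

14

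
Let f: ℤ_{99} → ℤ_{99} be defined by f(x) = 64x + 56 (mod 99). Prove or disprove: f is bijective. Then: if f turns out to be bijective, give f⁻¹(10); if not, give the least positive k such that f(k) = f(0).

If f(x_1) = f(x_2), then 64x_1 ≡ 64x_2 (mod 99). Because gcd(64, 99) = 1, we may cancel 64 to get x_1 ≡ x_2 (mod 99).
We now compute 64⁻¹ mod 99 explicitly. Euclid's algorithm: 99 = 1·64 + 35, 64 = 1·35 + 29, 35 = 1·29 + 6, 29 = 4·6 + 5, 6 = 1·5 + 1; back-substituting gives 1 = 82·64 − 53·99, so 64⁻¹ ≡ 82 (mod 99).
Then y ↦ 82(y − 56) is a two-sided inverse to f, so every y ∈ ℤ_{99} has a preimage.
Hence f is bijective.
Since f is bijective, we find f⁻¹(10): we need 64x ≡ 10 − 56 ≡ 53 (mod 99). Using 64⁻¹ = 82: x ≡ 82·53 = 4346 = 43·99 + 89, so x = 89.
Check: f(89) = 64·89 + 56 = 5752 = 58·99 + 10 ≡ 10 (mod 99).

89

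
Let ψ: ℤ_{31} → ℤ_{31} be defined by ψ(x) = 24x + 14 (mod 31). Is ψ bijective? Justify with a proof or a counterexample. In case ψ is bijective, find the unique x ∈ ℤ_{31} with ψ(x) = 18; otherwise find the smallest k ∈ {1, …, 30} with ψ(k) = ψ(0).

26

By definition, injectivity means: for all x_1, x_2 in the domain, ψ(x_1) = ψ(x_2) implies x_1 = x_2.
If ψ(x_1) = ψ(x_2), then 24x_1 ≡ 24x_2 (mod 31). Because gcd(24, 31) = 1, we may cancel 24 to get x_1 ≡ x_2 (mod 31).
We now compute 24⁻¹ mod 31 explicitly. Euclid's algorithm: 31 = 1·24 + 7, 24 = 3·7 + 3, 7 = 2·3 + 1; back-substituting gives 1 = 22·24 − 17·31, so 24⁻¹ ≡ 22 (mod 31).
For any y ∈ ℤ_{31}, x = 22(y − 14) mod 31 satisfies ψ(x) = 24·22(y − 14) + 14 ≡ y (since 24·22 ≡ 1 mod 31). So every y has a preimage.
Therefore ψ is bijective.
Since ψ is bijective, we find ψ⁻¹(18): we need 24x ≡ 18 − 14 ≡ 4 (mod 31). Using 24⁻¹ = 22: x ≡ 22·4 = 88 = 2·31 + 26, so x = 26.
Check: ψ(26) = 24·26 + 14 = 638 = 20·31 + 18 ≡ 18 (mod 31).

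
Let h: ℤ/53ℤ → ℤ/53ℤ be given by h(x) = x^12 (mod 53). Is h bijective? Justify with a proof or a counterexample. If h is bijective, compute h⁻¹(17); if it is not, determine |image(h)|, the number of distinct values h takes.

h(2): Repeated squaring mod 53: 2^1 ≡ 2, 2^2 ≡ 2² = 4, 2^4 ≡ 4² = 16, 2^8 ≡ 16² = 256 ≡ 44. Since 12 = 8 + 4, 2^12 ≡ 44·16: 44·16 = 704 ≡ 15. So 2^12 ≡ 15 (mod 53).
h(7): Repeated squaring mod 53: 7^1 ≡ 7, 7^2 ≡ 7² = 49, 7^4 ≡ 49² = 2401 ≡ 16, 7^8 ≡ 16² = 256 ≡ 44. Since 12 = 8 + 4, 7^12 ≡ 44·16: 44·16 = 704 ≡ 15. So 7^12 ≡ 15 (mod 53).
So h(2) = h(7) = 15 while 2 ≠ 7, thus h is not injective, hence not bijective.
Since h is not bijective, we determine |image(h)|. Computing x^12 mod 53 for each x (by repeated squaring, reducing mod 53 at every step), the values h(0), h(1), …, h(52) are: 0, 1, 15, 10, 13, 47, 44, 15, 36, 47, 16, 24, 24, 49, 13, 46, 10, 28, 16, 49, 28, 44, 42, 1, 42, 36, 46, 46, 36, 42, 1, 42, 44, 28, 49, 16, 28, 10, 46, 13, 49, 24, 24, 16, 47, 36, 15, 44, 47, 13, 10, 15, 1.
The distinct values are {0, 1, 10, 13, 15, 16, 24, 28, 36, 42, 44, 46, 47, 49}; there are 14 of them.

14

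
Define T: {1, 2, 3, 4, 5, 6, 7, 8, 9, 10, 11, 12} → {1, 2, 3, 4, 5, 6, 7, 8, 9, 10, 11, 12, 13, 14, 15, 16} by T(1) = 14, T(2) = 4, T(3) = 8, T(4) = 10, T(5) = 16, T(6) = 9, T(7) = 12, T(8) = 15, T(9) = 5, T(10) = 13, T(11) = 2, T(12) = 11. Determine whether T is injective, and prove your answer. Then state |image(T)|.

The values T(1), …, T(12) are 14, 4, 8, 10, 16, 9, 12, 15, 5, 13, 2, 11 — all distinct.
So T(s) = T(t) only when s = t, and T is injective.
The image of T is {2, 4, 5, 8, 9, 10, 11, 12, 13, 14, 15, 16}, which has 12 elements.

12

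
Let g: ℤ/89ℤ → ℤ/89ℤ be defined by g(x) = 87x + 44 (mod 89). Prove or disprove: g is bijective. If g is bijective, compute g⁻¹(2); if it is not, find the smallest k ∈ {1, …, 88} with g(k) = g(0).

Recall that g is injective if g(x_1) = g(x_2) implies x_1 = x_2.
Suppose g(x_1) = g(x_2) in ℤ/89ℤ. Then 87x_1 + 44 ≡ 87x_2 + 44 (mod 89), hence 87(x_1 − x_2) ≡ 0 (mod 89).
Since gcd(87, 89) = 1, 87 is invertible modulo 89, therefore x_1 − x_2 ≡ 0 (mod 89), i.e. x_1 = x_2.
We now compute 87⁻¹ mod 89 explicitly. Euclid's algorithm: 89 = 1·87 + 2, 87 = 43·2 + 1; back-substituting gives 1 = 44·87 − 43·89, so 87⁻¹ ≡ 44 (mod 89).
Then y ↦ 44(y − 44) is a two-sided inverse to g, so every y ∈ ℤ/89ℤ has a preimage.
Thus g is bijective.
Since g is bijective, we find g⁻¹(2): we need 87x ≡ 2 − 44 ≡ 47 (mod 89). Using 87⁻¹ = 44: x ≡ 44·47 = 2068 = 23·89 + 21, so x = 21.
Check: g(21) = 87·21 + 44 = 1871 = 21·89 + 2 ≡ 2 (mod 89).

21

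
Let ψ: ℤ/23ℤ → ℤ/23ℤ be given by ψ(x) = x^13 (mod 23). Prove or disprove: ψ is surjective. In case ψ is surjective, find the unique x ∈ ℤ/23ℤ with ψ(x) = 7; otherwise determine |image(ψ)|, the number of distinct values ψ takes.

19

Since 23 is prime, the nonzero elements of ℤ/23ℤ form a cyclic group of order 22.
As gcd(13, 22) = 1, raising to the 13th power is a bijection on this group: if x_1^13 ≡ x_2^13 then (x_1x_2^{−1})^13 = 1, and the only element of order dividing gcd(13, 22) = 1 is 1, so x_1 = x_2.
With ψ(0) = 0 this makes ψ injective on all of ℤ/23ℤ, hence bijective (finite equal-size domain and codomain). In particular ψ is surjective.
Since ψ is surjective, we find the preimage of 7. The inverse of x ↦ x^13 on (ℤ/23ℤ)^× is x ↦ x^17, because 13·17 = 221 = 10·22 + 1 ≡ 1 (mod 22) and x^{22} = 1 for x ≠ 0 (Fermat). So ψ⁻¹(7) = 7^17 mod 23.
Repeated squaring mod 23: 7^1 ≡ 7, 7^2 ≡ 7² = 49 ≡ 3, 7^4 ≡ 3² = 9, 7^8 ≡ 9² = 81 ≡ 12, 7^16 ≡ 12² = 144 ≡ 6. Since 17 = 16 + 1, 7^17 ≡ 6·7: 6·7 = 42 ≡ 19. So 7^17 ≡ 19 (mod 23).
Hence ψ⁻¹(7) = 19.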